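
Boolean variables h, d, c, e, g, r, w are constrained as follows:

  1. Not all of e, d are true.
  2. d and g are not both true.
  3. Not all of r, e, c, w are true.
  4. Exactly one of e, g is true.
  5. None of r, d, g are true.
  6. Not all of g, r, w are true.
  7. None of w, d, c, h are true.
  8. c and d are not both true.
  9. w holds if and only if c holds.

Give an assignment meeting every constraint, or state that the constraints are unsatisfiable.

h=F; d=F; c=F; e=T; g=F; r=F; w=F

  (1) {e, d}: 1/2 true — not all ✓
  (2) d=F, g=F — not both ✓
  (3) {r, e, c, w}: 1/4 true — not all ✓
  (4) {e, g}: 1 true — exactly one ✓
  (5) {r, d, g}: 0 true — none ✓
  (6) {g, r, w}: 0/3 true — not all ✓
  (7) {w, d, c, h}: 0 true — none ✓
  (8) c=F, d=F — not both ✓
  (9) w=F, c=F — same ✓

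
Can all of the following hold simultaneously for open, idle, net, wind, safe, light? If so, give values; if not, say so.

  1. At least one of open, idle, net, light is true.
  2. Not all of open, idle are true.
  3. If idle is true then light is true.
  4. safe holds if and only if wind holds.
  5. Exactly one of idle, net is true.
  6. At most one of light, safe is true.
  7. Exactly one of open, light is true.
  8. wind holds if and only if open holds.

open=F, idle=T, net=F, wind=F, safe=F, light=T

  (1) {open, idle, net, light}: 2 true — at least one ✓
  (2) {open, idle}: 1/2 true — not all ✓
  (3) idle=T ⇒ light: T ✓
  (4) safe=F, wind=F — same ✓
  (5) {idle, net}: 1 true — exactly one ✓
  (6) {light, safe}: 1 true — at most one ✓
  (7) {open, light}: 1 true — exactly one ✓
  (8) wind=F, open=F — same ✓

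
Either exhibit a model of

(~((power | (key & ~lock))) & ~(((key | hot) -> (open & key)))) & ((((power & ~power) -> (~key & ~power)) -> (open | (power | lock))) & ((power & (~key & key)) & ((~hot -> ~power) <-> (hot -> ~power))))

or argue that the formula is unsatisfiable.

Unsatisfiable — no assignment works.

Case key = True: the conjunct ~key is False.
Case key = False: the conjunct key is False.
Both cases fail — unsatisfiable.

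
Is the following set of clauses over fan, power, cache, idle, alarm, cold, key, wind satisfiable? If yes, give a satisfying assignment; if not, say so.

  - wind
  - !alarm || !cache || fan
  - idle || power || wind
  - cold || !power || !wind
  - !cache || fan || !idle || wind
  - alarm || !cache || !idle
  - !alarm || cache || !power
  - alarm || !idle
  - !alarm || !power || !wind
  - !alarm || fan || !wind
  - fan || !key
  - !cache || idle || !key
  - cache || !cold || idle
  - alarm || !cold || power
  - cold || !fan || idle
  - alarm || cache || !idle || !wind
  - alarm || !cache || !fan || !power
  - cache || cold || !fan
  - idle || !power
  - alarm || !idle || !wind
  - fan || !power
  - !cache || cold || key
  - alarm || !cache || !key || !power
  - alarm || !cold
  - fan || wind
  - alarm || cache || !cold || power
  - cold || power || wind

Unit clause (wind) forces wind = True.
Set fan = True.
Try power = True:
  (cold || !power || !wind) forces cold = True.
  (!alarm || !power || !wind) forces alarm = False.
  clause (alarm || !cold) is falsified — backtrack.
So power = False.
Set cache = False.
  then (cache || cold || !fan) forces cold = True.
  then (alarm || !cold) forces alarm = True.
  then (cache || !cold || idle) forces idle = True.
Set key = False.
All clauses satisfied.

fan: True, power: False, cache: False, idle: True, alarm: True, cold: True, key: False, wind: True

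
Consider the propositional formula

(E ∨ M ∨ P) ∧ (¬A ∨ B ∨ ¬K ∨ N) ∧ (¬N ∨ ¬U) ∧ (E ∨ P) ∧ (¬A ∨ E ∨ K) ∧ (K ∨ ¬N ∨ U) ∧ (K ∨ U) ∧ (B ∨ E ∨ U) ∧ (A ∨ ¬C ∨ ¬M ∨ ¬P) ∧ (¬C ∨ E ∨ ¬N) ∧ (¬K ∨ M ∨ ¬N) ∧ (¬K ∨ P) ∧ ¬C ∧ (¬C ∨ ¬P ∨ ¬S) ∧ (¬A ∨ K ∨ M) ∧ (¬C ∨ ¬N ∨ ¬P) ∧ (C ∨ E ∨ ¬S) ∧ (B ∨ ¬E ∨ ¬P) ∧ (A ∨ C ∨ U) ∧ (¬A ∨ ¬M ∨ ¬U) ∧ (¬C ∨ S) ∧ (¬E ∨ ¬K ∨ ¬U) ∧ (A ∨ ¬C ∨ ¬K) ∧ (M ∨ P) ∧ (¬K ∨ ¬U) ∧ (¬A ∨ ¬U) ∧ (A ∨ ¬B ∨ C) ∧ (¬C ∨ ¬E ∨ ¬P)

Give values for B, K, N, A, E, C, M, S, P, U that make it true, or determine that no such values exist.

Unit clause (¬C) forces C = False.
Set B = False.
Try K = True:
  (¬K ∨ P) forces P = True.
  (B ∨ ¬E ∨ ¬P) forces E = False.
  (B ∨ E ∨ U) forces U = True.
  clause (¬K ∨ ¬U) is falsified — backtrack.
So K = False.
  then (K ∨ U) forces U = True.
  then (¬A ∨ ¬U) forces A = False.
  then (¬N ∨ ¬U) forces N = False.
Set E = True.
  then (B ∨ ¬E ∨ ¬P) forces P = False.
  then (M ∨ P) forces M = True.
Set S = True.
All clauses satisfied.

B: False; K: False; N: False; A: False; E: True; C: False; M: True; S: True; P: False; U: True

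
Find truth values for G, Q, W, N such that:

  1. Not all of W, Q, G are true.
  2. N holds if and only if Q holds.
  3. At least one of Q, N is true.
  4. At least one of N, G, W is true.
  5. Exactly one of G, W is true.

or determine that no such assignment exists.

G = True, Q = True, W = False, N = True

  (1) {W, Q, G}: 2/3 true — not all ✓
  (2) N=T, Q=T — same ✓
  (3) {Q, N}: 2 true — at least one ✓
  (4) {N, G, W}: 2 true — at least one ✓
  (5) {G, W}: 1 true — exactly one ✓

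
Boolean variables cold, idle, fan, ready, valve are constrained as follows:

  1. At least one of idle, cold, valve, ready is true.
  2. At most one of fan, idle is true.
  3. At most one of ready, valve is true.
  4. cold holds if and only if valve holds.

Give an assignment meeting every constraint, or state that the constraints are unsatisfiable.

cold = True, idle = False, fan = True, ready = False, valve = True

  (1) {idle, cold, valve, ready}: 2 true — at least one ✓
  (2) {fan, idle}: 1 true — at most one ✓
  (3) {ready, valve}: 1 true — at most one ✓
  (4) cold=T, valve=T — same ✓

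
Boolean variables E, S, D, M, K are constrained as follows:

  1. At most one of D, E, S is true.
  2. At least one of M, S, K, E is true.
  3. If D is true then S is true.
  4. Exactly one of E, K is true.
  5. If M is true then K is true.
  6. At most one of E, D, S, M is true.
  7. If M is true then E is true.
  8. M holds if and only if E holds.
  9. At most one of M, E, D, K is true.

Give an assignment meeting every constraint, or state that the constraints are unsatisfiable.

E = False, S = False, D = False, M = False, K = True

  (1) {D, E, S}: 0 true — at most one ✓
  (2) {M, S, K, E}: 1 true — at least one ✓
  (3) D=F ⇒ S: vacuous ✓
  (4) {E, K}: 1 true — exactly one ✓
  (5) M=F ⇒ K: vacuous ✓
  (6) {E, D, S, M}: 0 true — at most one ✓
  (7) M=F ⇒ E: vacuous ✓
  (8) M=F, E=F — same ✓
  (9) {M, E, D, K}: 1 true — at most one ✓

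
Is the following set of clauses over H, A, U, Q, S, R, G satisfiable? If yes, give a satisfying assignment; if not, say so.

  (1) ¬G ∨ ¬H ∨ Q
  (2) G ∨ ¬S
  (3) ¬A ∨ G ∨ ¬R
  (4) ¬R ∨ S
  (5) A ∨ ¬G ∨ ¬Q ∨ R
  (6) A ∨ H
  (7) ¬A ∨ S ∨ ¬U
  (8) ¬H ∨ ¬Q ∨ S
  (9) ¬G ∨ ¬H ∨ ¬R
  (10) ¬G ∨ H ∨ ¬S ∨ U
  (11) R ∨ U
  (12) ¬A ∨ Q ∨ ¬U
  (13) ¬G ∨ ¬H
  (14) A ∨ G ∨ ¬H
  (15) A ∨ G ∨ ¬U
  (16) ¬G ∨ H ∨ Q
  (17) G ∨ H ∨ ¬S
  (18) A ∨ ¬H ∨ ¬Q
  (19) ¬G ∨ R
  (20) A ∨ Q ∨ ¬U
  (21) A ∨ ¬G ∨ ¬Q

Set H = False.
  then (A ∨ H) forces A = True.
Set U = True.
  then (¬A ∨ S ∨ ¬U) forces S = True.
  then (¬A ∨ Q ∨ ¬U) forces Q = True.
  then (G ∨ H ∨ ¬S) forces G = True.
  then (¬G ∨ R) forces R = True.
All clauses satisfied.

H: False, A: True, U: True, Q: True, S: True, R: True, G: True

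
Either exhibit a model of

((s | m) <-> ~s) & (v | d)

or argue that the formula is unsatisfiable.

d=F, s=F, v=T, m=T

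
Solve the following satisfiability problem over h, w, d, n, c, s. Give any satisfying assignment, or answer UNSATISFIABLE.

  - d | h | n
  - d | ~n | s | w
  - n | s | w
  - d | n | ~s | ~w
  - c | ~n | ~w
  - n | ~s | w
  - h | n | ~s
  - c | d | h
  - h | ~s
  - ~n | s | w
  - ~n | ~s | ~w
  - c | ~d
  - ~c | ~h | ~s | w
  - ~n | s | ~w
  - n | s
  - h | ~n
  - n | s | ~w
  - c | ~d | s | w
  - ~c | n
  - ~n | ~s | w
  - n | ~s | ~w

Case s = True:
  (h | ~s) forces h = True.
  If n = True:
    (~n | ~s | ~w) forces w = False.
    clause (~n | ~s | w) is falsified.
  If n = False:
    (n | ~s | w) forces w = True.
    clause (n | ~s | ~w) is falsified.
  Every sub-case reaches a contradiction.
Case s = False:
  (n | s) forces n = True.
  (~n | s | w) forces w = True.
  Clause (~n | s | ~w) is falsified — contradiction.
Both cases fail, so the formula is unsatisfiable.

UNSATISFIABLE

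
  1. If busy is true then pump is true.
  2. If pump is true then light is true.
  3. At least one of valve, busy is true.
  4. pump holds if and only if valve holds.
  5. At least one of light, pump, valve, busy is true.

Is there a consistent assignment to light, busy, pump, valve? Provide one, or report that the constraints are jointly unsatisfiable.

light = True, busy = True, pump = True, valve = True

  (1) busy=T ⇒ pump: T ✓
  (2) pump=T ⇒ light: T ✓
  (3) {valve, busy}: 2 true — at least one ✓
  (4) pump=T, valve=T — same ✓
  (5) {light, pump, valve, busy}: 4 true — at least one ✓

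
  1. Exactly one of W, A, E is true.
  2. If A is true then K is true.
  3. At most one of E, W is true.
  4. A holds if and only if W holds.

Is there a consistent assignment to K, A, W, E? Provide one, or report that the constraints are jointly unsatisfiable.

K = False, A = False, W = False, E = True

  (1) {W, A, E}: 1 true — exactly one ✓
  (2) A=F ⇒ K: vacuous ✓
  (3) {E, W}: 1 true — at most one ✓
  (4) A=F, W=F — same ✓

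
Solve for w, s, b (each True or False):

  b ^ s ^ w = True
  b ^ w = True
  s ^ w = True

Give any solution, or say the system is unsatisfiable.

w=T, s=F, b=F

b ^ s ^ w = F ^ F ^ T = True ✓
b ^ w = F ^ T = True ✓
s ^ w = F ^ T = True ✓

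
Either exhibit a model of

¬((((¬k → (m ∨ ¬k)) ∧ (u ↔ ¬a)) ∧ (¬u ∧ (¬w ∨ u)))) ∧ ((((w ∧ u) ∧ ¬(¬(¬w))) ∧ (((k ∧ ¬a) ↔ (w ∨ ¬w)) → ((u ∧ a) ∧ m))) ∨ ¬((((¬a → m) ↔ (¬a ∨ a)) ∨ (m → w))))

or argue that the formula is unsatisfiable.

Unsatisfiable — no assignment works.

The conjunct (((w ∧ u) ∧ ¬(¬(¬w))) ∧ (((k ∧ ¬a) ↔ (w ∨ ¬w)) → ((u ∧ a) ∧ m))) ∨ ¬((((¬a → m) ↔ (¬a ∨ a)) ∨ (m → w))) is unsatisfiable on its own:
  w = True: this becomes (False ∧ ((k ∧ ¬a) → ((u ∧ a) ∧ m))) ∨ ¬True = False.
  w = False: simplifies to ¬((((¬a → m) ↔ (¬a ∨ a)) ∨ ¬m)).
    m = True: simplifies to ¬((¬a ∨ a)).
      a = True: this becomes ¬((False ∨ True)) = False.
      a = False: this becomes ¬((True ∨ False)) = False.
    m = False: this becomes ¬(((a ↔ (¬a ∨ a)) ∨ True)) = False.
So the whole conjunction is unsatisfiable.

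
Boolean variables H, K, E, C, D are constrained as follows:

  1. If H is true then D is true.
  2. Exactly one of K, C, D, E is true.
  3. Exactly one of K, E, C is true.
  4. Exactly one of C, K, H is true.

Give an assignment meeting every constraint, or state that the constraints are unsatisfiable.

H: False; K: False; E: False; C: True; D: False

  (1) H=F ⇒ D: vacuous ✓
  (2) {K, C, D, E}: 1 true — exactly one ✓
  (3) {K, E, C}: 1 true — exactly one ✓
  (4) {C, K, H}: 1 true — exactly one ✓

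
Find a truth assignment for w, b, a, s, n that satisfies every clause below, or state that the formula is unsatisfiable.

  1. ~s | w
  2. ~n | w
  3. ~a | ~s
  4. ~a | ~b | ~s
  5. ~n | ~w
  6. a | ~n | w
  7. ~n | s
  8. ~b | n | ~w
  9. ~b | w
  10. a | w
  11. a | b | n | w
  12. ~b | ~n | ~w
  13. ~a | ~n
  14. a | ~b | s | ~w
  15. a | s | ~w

Set w = True.
  then (~n | ~w) forces n = False.
  then (~b | n | ~w) forces b = False.
Set a = False.
  then (a | s | ~w) forces s = True.
All clauses satisfied.

w = True; b = False; a = False; s = True; n = False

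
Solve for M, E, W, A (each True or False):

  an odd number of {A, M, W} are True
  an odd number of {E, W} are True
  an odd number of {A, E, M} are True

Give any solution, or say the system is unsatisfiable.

Adding constraints 1, 2, 3 mod 2: every variable appears an even number of times on the left, so the left side is 0.
But the right sides sum to 1 (mod 2). 0 ≠ 1 — the system is inconsistent.

Unsatisfiable — no assignment works.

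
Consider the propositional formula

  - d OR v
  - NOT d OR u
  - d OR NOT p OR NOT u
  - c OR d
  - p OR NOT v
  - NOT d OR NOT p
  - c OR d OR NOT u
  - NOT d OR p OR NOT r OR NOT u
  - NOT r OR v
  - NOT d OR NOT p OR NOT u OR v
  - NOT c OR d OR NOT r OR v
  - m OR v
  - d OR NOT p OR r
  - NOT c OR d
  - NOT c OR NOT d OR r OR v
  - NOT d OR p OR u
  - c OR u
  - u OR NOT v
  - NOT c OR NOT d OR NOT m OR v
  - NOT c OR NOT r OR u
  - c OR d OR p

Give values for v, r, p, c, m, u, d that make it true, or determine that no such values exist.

v = False, r = False, p = False, c = False, m = True, u = True, d = True

Try v = True:
  (p OR NOT v) forces p = True.
  (NOT d OR NOT p) forces d = False.
  (d OR NOT p OR NOT u) forces u = False.
  clause (u OR NOT v) is falsified — backtrack.
So v = False.
  then (d OR v) forces d = True.
  then (NOT d OR u) forces u = True.
  then (NOT d OR NOT p) forces p = False.
  then (NOT d OR p OR NOT r OR NOT u) forces r = False.
  then (m OR v) forces m = True.
  then (NOT c OR NOT d OR r OR v) forces c = False.
All clauses satisfied.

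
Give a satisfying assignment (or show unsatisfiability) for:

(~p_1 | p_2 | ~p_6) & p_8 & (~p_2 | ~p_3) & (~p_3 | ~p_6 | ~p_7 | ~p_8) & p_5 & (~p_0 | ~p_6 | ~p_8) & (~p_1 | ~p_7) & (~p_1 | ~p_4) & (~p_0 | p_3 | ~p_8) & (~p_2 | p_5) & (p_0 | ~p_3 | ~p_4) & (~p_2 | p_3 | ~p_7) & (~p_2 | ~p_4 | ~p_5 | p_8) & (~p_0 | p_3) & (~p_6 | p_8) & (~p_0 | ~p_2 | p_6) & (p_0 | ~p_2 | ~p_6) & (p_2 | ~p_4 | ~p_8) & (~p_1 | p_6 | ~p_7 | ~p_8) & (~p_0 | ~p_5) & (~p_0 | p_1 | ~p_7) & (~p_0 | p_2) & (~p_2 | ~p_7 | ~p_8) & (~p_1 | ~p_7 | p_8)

Unit clause (p_8) forces p_8 = True.
Unit clause (p_5) forces p_5 = True.
In (~p_0 | ~p_5) only ~p_0 is left, so p_0 = False.
Set p_1 = True.
  then (~p_1 | ~p_7) forces p_7 = False.
  then (~p_1 | ~p_4) forces p_4 = False.
Set p_2 = False.
  then (~p_1 | p_2 | ~p_6) forces p_6 = False.
Set p_3 = True.
All clauses satisfied.

p_0 = False, p_1 = True, p_2 = False, p_3 = True, p_4 = False, p_5 = True, p_6 = False, p_7 = False, p_8 = True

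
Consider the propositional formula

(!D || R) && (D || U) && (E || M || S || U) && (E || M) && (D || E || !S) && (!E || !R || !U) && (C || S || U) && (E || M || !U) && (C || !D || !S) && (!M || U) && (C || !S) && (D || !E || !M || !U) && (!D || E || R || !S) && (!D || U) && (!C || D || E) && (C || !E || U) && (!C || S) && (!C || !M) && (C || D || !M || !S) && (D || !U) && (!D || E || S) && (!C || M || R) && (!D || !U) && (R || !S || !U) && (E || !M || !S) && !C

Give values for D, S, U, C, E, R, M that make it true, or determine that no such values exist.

The formula is unsatisfiable.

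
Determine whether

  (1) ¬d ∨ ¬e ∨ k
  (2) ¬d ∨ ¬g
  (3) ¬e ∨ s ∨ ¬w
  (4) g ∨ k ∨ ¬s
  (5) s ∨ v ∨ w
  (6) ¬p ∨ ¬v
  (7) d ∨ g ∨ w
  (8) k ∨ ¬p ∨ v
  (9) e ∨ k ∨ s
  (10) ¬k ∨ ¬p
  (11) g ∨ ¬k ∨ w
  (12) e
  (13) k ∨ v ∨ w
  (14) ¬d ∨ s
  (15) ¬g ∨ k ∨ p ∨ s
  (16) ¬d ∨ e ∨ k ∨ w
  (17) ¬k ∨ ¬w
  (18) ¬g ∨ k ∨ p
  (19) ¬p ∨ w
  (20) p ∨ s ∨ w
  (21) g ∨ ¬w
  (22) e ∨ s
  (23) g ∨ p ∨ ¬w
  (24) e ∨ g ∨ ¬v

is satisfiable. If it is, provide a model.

p=F, s=T, v=T, g=T, w=F, d=F, e=T, k=T

Unit clause (e) forces e = True.
Try p = True:
  (¬p ∨ ¬v) forces v = False.
  (k ∨ ¬p ∨ v) forces k = True.
  clause (¬k ∨ ¬p) is falsified — backtrack.
So p = False.
Try s = False:
  (¬e ∨ s ∨ ¬w) forces w = False.
  clause (p ∨ s ∨ w) is falsified — backtrack.
So s = True.
Set v = True.
Set g = True.
  then (¬d ∨ ¬g) forces d = False.
  then (¬g ∨ k ∨ p) forces k = True.
  then (¬k ∨ ¬w) forces w = False.
All clauses satisfied.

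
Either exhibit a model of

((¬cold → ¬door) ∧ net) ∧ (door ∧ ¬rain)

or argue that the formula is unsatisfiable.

cold=T; rain=F; net=T; door=T

  (¬cold → ¬door) ∧ net = True
    ¬cold → ¬door = True
      ¬cold = False
      ¬door = False
  door ∧ ¬rain = True
    ¬rain = True
Both conjuncts True, so the formula holds.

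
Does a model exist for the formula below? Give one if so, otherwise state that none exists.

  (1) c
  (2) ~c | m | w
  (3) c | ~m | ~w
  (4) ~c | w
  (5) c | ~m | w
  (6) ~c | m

Unit clause (c) forces c = True.
In (~c | w) only w is left, so w = True.
In (~c | m) only m is left, so m = True.
Check each clause:
  (c): c holds.
  (~c | m | w): m holds.
  (c | ~m | ~w): c holds.
  (~c | w): w holds.
  (c | ~m | w): c holds.
  (~c | m): m holds.
All clauses satisfied.

w = True; m = True; c = True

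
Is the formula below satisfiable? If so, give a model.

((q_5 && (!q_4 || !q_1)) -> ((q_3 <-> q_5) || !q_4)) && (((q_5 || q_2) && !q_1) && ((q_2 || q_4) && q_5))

q_1 = False; q_2 = True; q_3 = True; q_4 = True; q_5 = True

  (q_5 && (!q_4 || !q_1)) -> ((q_3 <-> q_5) || !q_4) = True
    q_5 && (!q_4 || !q_1) = True
      !q_4 || !q_1 = True
        !q_4 = False
        !q_1 = True
    (q_3 <-> q_5) || !q_4 = True
      q_3 <-> q_5 = True
      !q_4 = False
  ((q_5 || q_2) && !q_1) && ((q_2 || q_4) && q_5) = True
    (q_5 || q_2) && !q_1 = True
      q_5 || q_2 = True
      !q_1 = True
    (q_2 || q_4) && q_5 = True
      q_2 || q_4 = True
Both conjuncts True, so the formula holds.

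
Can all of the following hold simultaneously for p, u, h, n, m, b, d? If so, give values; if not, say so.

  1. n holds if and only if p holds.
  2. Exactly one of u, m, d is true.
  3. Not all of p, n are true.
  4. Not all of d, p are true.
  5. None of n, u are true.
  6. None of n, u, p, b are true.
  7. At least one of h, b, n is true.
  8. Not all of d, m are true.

p=F, u=F, h=T, n=F, m=F, b=F, d=T

  (1) n=F, p=F — same ✓
  (2) {u, m, d}: 1 true — exactly one ✓
  (3) {p, n}: 0/2 true — not all ✓
  (4) {d, p}: 1/2 true — not all ✓
  (5) {n, u}: 0 true — none ✓
  (6) {n, u, p, b}: 0 true — none ✓
  (7) {h, b, n}: 1 true — at least one ✓
  (8) {d, m}: 1/2 true — not all ✓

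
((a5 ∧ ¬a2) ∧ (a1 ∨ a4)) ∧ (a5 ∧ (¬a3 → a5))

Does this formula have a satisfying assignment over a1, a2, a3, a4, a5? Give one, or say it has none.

a1 = False; a2 = False; a3 = True; a4 = True; a5 = True

  (a5 ∧ ¬a2) ∧ (a1 ∨ a4) = True
    a5 ∧ ¬a2 = True
      ¬a2 = True
    a1 ∨ a4 = True
  a5 ∧ (¬a3 → a5) = True
    ¬a3 → a5 = True
      ¬a3 = False
Both conjuncts True, so the formula holds.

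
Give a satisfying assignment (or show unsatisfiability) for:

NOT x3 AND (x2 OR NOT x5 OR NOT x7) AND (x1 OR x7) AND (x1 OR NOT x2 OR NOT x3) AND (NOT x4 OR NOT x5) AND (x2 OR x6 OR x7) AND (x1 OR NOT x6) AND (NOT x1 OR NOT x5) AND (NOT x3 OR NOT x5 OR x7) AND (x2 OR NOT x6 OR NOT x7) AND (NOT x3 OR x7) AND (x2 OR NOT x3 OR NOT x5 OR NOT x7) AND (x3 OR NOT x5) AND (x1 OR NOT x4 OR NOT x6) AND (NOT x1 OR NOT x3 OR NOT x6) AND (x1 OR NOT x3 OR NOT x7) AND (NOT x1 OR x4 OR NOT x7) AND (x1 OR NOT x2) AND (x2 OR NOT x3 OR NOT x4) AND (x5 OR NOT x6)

Unit clause (NOT x3) forces x3 = False.
In (x3 OR NOT x5) only NOT x5 is left, so x5 = False.
In (x5 OR NOT x6) only NOT x6 is left, so x6 = False.
Set x1 = True.
Set x2 = True.
Set x4 = False.
  then (NOT x1 OR x4 OR NOT x7) forces x7 = False.
All clauses satisfied.

x1: True; x2: True; x3: False; x4: False; x5: False; x6: False; x7: False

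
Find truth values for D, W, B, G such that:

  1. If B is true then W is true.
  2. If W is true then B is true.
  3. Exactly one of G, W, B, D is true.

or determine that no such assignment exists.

D = True; W = False; B = False; G = False

  (1) B=F ⇒ W: vacuous ✓
  (2) W=F ⇒ B: vacuous ✓
  (3) {G, W, B, D}: 1 true — exactly one ✓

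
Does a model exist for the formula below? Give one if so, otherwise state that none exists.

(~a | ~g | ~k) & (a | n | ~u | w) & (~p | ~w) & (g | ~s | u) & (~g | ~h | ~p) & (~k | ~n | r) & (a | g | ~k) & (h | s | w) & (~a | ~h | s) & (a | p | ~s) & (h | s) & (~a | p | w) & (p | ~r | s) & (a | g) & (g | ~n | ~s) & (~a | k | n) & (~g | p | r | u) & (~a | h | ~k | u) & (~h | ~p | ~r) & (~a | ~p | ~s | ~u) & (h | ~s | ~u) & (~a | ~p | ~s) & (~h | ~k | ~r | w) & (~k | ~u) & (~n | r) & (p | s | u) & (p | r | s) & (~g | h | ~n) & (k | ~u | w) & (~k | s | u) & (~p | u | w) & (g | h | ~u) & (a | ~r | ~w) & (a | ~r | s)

Set n = True.
  then (~n | r) forces r = True.
Set u = False.
Try s = False:
  (h | s) forces h = True.
  (~a | ~h | s) forces a = False.
  clause (a | ~r | s) is falsified — backtrack.
So s = True.
  then (g | ~s | u) forces g = True.
  then (~g | h | ~n) forces h = True.
  then (~g | ~h | ~p) forces p = False.
  then (a | p | ~s) forces a = True.
  then (~a | p | w) forces w = True.
  then (~a | ~g | ~k) forces k = False.
All clauses satisfied.

n=T, u=F, s=T, g=T, a=T, w=T, r=T, h=T, k=F, p=F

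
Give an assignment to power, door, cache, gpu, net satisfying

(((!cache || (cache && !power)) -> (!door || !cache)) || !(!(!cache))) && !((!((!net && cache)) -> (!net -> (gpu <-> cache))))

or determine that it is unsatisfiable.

power=T, door=T, cache=F, gpu=T, net=F

  ((!cache || (cache && !power)) -> (!door || !cache)) || !(!(!cache)) = True
    (!cache || (cache && !power)) -> (!door || !cache) = True
      !cache || (cache && !power) = True
        !cache = True
        cache && !power = False
          !power = False
      !door || !cache = True
        !door = False
        !cache = True
    !(!(!cache)) = True
      !(!cache) = False
        !cache = True
  !((!((!net && cache)) -> (!net -> (gpu <-> cache)))) = True
    !((!net && cache)) -> (!net -> (gpu <-> cache)) = False
      !((!net && cache)) = True
        !net && cache = False
          !net = True
      !net -> (gpu <-> cache) = False
        !net = True
        gpu <-> cache = False
Both conjuncts True, so the formula holds.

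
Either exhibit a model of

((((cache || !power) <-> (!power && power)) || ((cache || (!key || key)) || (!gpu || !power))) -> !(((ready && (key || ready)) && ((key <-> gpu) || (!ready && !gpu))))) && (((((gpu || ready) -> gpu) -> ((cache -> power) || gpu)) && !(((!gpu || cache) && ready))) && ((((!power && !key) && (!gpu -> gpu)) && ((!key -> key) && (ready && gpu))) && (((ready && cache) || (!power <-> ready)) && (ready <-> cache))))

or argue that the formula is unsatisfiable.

Case key = True: the conjunct !key is False.
Case key = False: the conjunct !key -> key becomes !False -> False = False.
Both cases fail — unsatisfiable.

Unsatisfiable — no assignment works.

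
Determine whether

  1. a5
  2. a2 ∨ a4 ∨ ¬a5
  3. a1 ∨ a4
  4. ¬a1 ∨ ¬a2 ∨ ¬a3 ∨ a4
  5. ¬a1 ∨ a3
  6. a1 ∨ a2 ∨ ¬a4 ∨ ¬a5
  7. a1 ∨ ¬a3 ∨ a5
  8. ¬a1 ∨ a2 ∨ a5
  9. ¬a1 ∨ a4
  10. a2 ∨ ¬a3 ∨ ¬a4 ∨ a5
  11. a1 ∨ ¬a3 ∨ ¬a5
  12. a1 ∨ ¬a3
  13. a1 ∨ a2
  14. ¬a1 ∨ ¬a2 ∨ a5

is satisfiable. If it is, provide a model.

Unit clause (a5) forces a5 = True.
Set a1 = True.
  then (¬a1 ∨ a3) forces a3 = True.
  then (¬a1 ∨ a4) forces a4 = True.
Set a2 = True.
All clauses satisfied.

a1: True, a2: True, a3: True, a4: True, a5: True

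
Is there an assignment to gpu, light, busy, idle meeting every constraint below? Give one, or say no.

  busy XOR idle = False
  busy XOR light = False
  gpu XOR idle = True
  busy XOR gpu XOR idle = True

gpu = True; light = False; busy = False; idle = False

busy XOR idle = F XOR F = False ✓
busy XOR light = F XOR F = False ✓
gpu XOR idle = T XOR F = True ✓
busy XOR gpu XOR idle = F XOR T XOR F = True ✓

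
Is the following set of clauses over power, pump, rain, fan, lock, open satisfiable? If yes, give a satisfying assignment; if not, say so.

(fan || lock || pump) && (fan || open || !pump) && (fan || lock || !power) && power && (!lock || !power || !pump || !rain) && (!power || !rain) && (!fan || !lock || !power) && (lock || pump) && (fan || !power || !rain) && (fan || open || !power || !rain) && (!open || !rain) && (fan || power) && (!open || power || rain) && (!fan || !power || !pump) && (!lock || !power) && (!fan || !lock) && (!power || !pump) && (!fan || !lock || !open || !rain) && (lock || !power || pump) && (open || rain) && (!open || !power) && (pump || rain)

Case pump = True:
  (power) forces power = True.
  Clause (!power || !pump) is falsified — contradiction.
Case pump = False:
  (power) forces power = True.
  (!power || !rain) forces rain = False.
  Clause (pump || rain) is falsified — contradiction.
Both cases fail, so the formula is unsatisfiable.

UNSATISFIABLE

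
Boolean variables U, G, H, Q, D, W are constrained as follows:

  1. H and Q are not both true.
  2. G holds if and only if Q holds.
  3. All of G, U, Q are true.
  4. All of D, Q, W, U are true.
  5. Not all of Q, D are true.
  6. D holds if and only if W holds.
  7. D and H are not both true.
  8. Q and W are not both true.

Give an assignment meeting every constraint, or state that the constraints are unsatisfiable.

Case D = True:
  (3) forces G = True.
  (2) with G=T forces Q = True.
  Constraint (5) is violated (Q=T, D=T) — contradiction.
Case D = False:
  Constraint (4) is violated (D=F) — contradiction.
Both cases fail — unsatisfiable.

No satisfying assignment exists.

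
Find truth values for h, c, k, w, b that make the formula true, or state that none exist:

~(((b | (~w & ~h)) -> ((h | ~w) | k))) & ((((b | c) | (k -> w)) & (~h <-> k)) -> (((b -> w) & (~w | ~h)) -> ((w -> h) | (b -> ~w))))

h: False, c: True, k: False, w: True, b: True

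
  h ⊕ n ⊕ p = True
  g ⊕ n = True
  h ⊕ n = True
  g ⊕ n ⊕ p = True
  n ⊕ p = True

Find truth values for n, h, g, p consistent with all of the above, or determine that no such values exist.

n = True, h = False, g = False, p = False

h ⊕ n ⊕ p = F ⊕ T ⊕ F = True ✓
g ⊕ n = F ⊕ T = True ✓
h ⊕ n = F ⊕ T = True ✓
g ⊕ n ⊕ p = F ⊕ T ⊕ F = True ✓
n ⊕ p = T ⊕ F = True ✓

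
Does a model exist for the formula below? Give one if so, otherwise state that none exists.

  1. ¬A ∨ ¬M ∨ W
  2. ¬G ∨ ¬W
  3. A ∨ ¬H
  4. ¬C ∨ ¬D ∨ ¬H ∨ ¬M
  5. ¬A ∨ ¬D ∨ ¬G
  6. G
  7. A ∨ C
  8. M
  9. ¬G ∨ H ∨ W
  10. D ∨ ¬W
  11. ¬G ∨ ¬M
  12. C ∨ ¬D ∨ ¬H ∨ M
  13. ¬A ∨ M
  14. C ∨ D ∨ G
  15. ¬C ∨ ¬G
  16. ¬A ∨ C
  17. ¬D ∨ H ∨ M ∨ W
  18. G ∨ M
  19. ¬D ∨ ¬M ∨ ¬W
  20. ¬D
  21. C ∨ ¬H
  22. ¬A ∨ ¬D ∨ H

Case M = True:
  (G) forces G = True.
  Clause (¬G ∨ ¬M) is falsified — contradiction.
Case M = False:
  Clause (M) is falsified — contradiction.
Both cases fail, so the formula is unsatisfiable.

The formula is unsatisfiable.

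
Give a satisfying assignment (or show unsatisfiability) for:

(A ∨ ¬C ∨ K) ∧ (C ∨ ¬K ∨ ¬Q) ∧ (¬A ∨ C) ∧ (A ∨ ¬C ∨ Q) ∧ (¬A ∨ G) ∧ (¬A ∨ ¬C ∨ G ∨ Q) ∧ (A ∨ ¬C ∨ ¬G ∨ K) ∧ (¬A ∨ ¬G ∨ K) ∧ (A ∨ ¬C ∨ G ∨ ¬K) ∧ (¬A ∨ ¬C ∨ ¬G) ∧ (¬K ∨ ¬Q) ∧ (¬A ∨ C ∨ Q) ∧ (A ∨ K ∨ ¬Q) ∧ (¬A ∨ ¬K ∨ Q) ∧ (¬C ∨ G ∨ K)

Try A = True:
  (¬A ∨ C) forces C = True.
  (¬A ∨ G) forces G = True.
  clause (¬A ∨ ¬C ∨ ¬G) is falsified — backtrack.
So A = False.
Set K = False.
  then (A ∨ ¬C ∨ K) forces C = False.
  then (A ∨ K ∨ ¬Q) forces Q = False.
Set G = False.
All clauses satisfied.

A: False, K: False, C: False, G: False, Q: False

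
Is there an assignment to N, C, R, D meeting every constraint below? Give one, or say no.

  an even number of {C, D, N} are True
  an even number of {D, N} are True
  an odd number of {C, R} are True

N = True, C = False, R = True, D = True

{C, D, N}: 2 true → even ✓
{D, N}: 2 true → even ✓
{C, R}: 1 true → odd ✓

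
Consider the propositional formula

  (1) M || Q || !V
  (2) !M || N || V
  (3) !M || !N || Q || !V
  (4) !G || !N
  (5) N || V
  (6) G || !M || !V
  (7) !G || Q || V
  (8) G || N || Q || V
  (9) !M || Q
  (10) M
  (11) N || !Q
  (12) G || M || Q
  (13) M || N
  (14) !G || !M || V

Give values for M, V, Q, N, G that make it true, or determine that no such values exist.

Unit clause (M) forces M = True.
In (!M || Q) only Q is left, so Q = True.
In (N || !Q) only N is left, so N = True.
In (!G || !N) only !G is left, so G = False.
In (G || !M || !V) only !V is left, so V = False.
All clauses satisfied.

M: True, V: False, Q: True, N: True, G: False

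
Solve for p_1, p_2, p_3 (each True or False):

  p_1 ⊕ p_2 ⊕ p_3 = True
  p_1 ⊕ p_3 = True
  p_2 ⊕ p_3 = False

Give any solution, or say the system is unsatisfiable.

p_1 = True; p_2 = False; p_3 = False

p_1 ⊕ p_2 ⊕ p_3 = T ⊕ F ⊕ F = True ✓
p_1 ⊕ p_3 = T ⊕ F = True ✓
p_2 ⊕ p_3 = F ⊕ F = False ✓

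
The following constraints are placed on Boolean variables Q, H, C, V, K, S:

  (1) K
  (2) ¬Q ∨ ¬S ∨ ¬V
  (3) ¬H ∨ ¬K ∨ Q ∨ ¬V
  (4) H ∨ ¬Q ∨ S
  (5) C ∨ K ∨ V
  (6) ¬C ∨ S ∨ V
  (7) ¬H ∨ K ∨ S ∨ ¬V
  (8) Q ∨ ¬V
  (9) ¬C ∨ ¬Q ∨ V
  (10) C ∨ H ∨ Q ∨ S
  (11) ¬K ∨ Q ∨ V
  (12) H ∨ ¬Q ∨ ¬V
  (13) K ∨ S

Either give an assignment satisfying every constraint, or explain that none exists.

Q: True; H: False; C: False; V: False; K: True; S: True

Unit clause (K) forces K = True.
Set Q = True.
Set H = False.
  then (H ∨ ¬Q ∨ S) forces S = True.
  then (H ∨ ¬Q ∨ ¬V) forces V = False.
  then (¬C ∨ ¬Q ∨ V) forces C = False.
All clauses satisfied.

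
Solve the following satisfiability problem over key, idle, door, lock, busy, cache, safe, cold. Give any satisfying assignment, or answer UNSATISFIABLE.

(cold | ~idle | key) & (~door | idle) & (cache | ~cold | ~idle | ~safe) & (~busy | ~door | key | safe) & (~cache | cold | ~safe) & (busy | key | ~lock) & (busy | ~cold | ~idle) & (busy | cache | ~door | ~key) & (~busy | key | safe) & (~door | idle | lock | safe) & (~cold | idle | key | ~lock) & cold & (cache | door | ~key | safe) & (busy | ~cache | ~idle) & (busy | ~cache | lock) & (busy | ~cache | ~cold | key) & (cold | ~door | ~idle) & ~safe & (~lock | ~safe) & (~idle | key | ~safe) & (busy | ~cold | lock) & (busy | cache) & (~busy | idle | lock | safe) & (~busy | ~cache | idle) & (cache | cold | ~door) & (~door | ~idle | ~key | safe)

Unit clause (cold) forces cold = True.
Unit clause (~safe) forces safe = False.
Set key = True.
Set idle = True.
  then (busy | ~cold | ~idle) forces busy = True.
  then (~door | ~idle | ~key | safe) forces door = False.
  then (cache | door | ~key | safe) forces cache = True.
Set lock = True.
All clauses satisfied.

key: True, idle: True, door: False, lock: True, busy: True, cache: True, safe: False, cold: True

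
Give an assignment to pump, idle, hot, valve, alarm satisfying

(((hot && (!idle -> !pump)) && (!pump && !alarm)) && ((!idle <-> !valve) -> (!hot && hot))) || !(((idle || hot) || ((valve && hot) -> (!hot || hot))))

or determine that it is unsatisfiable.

pump=F, idle=F, hot=T, valve=T, alarm=F

  (((hot && (!idle -> !pump)) && (!pump && !alarm)) && ((!idle <-> !valve) -> (!hot && hot))) || !(((idle || hot) || ((valve && hot) -> (!hot || hot)))) = True
    ((hot && (!idle -> !pump)) && (!pump && !alarm)) && ((!idle <-> !valve) -> (!hot && hot)) = True
      (hot && (!idle -> !pump)) && (!pump && !alarm) = True
        hot && (!idle -> !pump) = True
          !idle -> !pump = True
            !idle = True
            !pump = True
        !pump && !alarm = True
          !pump = True
          !alarm = True
      (!idle <-> !valve) -> (!hot && hot) = True
        !idle <-> !valve = False
          !idle = True
          !valve = False
        !hot && hot = False
          !hot = False
    !(((idle || hot) || ((valve && hot) -> (!hot || hot)))) = False
      (idle || hot) || ((valve && hot) -> (!hot || hot)) = True
        idle || hot = True
        (valve && hot) -> (!hot || hot) = True
          valve && hot = True
          !hot || hot = True
            !hot = False
The formula evaluates to True.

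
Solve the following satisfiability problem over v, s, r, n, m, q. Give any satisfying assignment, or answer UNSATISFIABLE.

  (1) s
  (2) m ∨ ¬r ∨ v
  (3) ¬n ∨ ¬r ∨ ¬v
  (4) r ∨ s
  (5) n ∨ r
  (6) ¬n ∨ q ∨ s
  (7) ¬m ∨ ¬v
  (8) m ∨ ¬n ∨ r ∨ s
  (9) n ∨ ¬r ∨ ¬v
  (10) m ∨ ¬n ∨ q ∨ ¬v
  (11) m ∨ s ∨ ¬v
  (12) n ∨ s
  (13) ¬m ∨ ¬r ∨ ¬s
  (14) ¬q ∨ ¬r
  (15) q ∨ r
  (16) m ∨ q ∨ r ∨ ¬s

v = False; s = True; r = False; n = True; m = False; q = True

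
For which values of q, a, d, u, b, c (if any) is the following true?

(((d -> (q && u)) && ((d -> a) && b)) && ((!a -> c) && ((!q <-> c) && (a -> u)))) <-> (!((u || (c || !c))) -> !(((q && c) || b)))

q = True, a = True, d = True, u = True, b = True, c = False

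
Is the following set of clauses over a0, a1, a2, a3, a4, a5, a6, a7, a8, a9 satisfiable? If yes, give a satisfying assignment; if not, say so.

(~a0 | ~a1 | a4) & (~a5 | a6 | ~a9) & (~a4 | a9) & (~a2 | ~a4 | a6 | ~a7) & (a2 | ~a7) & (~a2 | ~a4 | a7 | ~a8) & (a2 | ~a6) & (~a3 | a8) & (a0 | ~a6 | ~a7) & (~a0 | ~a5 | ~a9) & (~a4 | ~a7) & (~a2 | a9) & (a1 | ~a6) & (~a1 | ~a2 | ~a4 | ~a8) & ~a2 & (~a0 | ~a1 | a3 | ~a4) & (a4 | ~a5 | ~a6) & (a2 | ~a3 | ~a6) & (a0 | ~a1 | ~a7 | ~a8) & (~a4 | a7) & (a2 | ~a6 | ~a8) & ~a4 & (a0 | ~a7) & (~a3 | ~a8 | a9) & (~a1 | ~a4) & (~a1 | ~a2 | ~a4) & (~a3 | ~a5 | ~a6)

a0 = True; a1 = False; a2 = False; a3 = False; a4 = False; a5 = False; a6 = False; a7 = False; a8 = True; a9 = False

Unit clause (~a2) forces a2 = False.
Unit clause (~a4) forces a4 = False.
In (a2 | ~a7) only ~a7 is left, so a7 = False.
In (a2 | ~a6) only ~a6 is left, so a6 = False.
Set a0 = True.
  then (~a0 | ~a1 | a4) forces a1 = False.
Set a3 = False.
Set a5 = False.
Set a8 = True.
Set a9 = False.
All clauses satisfied.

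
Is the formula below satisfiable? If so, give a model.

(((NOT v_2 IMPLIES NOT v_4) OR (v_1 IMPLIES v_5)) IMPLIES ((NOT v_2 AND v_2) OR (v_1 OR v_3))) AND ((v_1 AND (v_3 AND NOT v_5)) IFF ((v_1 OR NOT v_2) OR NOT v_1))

v_1: True, v_2: True, v_3: True, v_4: False, v_5: False

  ((NOT v_2 IMPLIES NOT v_4) OR (v_1 IMPLIES v_5)) IMPLIES ((NOT v_2 AND v_2) OR (v_1 OR v_3)) = True
    (NOT v_2 IMPLIES NOT v_4) OR (v_1 IMPLIES v_5) = True
      NOT v_2 IMPLIES NOT v_4 = True
        NOT v_2 = False
        NOT v_4 = True
      v_1 IMPLIES v_5 = False
    (NOT v_2 AND v_2) OR (v_1 OR v_3) = True
      NOT v_2 AND v_2 = False
        NOT v_2 = False
      v_1 OR v_3 = True
  (v_1 AND (v_3 AND NOT v_5)) IFF ((v_1 OR NOT v_2) OR NOT v_1) = True
    v_1 AND (v_3 AND NOT v_5) = True
      v_3 AND NOT v_5 = True
        NOT v_5 = True
    (v_1 OR NOT v_2) OR NOT v_1 = True
      v_1 OR NOT v_2 = True
        NOT v_2 = False
      NOT v_1 = False
Both conjuncts True, so the formula holds.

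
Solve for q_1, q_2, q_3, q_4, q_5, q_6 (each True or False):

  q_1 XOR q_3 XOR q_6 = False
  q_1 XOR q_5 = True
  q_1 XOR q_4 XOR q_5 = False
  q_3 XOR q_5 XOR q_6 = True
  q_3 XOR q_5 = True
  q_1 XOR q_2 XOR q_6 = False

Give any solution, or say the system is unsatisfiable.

q_1 = True, q_2 = True, q_3 = True, q_4 = True, q_5 = False, q_6 = False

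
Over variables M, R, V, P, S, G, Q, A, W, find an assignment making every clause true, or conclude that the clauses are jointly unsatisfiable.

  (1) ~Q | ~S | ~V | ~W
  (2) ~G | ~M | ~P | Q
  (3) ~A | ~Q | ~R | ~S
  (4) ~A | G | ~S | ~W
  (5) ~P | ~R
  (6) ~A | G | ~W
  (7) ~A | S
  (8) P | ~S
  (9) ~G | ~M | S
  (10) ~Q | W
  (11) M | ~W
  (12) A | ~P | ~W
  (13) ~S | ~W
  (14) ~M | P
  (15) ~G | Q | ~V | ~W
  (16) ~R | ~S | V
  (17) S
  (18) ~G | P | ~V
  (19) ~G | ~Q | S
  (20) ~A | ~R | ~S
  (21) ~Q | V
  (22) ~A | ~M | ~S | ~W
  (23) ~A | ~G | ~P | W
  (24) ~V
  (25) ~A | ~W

M=T, R=F, V=F, P=T, S=T, G=F, Q=F, A=T, W=F

Unit clause (S) forces S = True.
Unit clause (~V) forces V = False.
In (P | ~S) only P is left, so P = True.
In (~S | ~W) only ~W is left, so W = False.
In (~R | ~S | V) only ~R is left, so R = False.
In (~Q | V) only ~Q is left, so Q = False.
Set M = True.
  then (~G | ~M | ~P | Q) forces G = False.
Set A = True.
All clauses satisfied.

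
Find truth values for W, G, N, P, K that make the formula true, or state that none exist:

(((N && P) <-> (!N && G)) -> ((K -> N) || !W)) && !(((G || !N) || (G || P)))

W: False, G: False, N: True, P: False, K: True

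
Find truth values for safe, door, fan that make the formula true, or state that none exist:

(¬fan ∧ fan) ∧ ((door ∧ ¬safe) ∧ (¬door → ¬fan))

UNSATISFIABLE

Case fan = True: the conjunct ¬fan is False.
Case fan = False: the conjunct fan is False.
Both cases fail — unsatisfiable.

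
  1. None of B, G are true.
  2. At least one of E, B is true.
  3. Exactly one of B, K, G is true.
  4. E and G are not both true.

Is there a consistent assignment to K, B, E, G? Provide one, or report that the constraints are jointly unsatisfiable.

K = True, B = False, E = True, G = False

  (1) {B, G}: 0 true — none ✓
  (2) {E, B}: 1 true — at least one ✓
  (3) {B, K, G}: 1 true — exactly one ✓
  (4) E=T, G=F — not both ✓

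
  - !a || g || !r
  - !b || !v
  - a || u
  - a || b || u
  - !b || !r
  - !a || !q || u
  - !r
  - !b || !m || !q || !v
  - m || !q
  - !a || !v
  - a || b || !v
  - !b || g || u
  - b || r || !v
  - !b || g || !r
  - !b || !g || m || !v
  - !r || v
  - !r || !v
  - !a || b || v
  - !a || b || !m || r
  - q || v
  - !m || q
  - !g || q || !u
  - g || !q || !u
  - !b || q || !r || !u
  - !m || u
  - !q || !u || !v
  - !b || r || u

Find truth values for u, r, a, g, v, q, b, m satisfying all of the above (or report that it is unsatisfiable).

u = True, r = False, a = False, g = True, v = False, q = True, b = True, m = True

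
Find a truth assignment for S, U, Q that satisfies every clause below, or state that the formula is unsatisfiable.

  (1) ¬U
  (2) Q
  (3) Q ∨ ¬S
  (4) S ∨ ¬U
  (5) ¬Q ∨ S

S = True, U = False, Q = True

Unit clause (¬U) forces U = False.
Unit clause (Q) forces Q = True.
In (¬Q ∨ S) only S is left, so S = True.
All clauses satisfied.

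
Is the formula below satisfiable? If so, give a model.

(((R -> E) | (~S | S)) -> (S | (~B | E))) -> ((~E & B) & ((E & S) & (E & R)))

B = True, R = False, S = False, E = False

  (((R -> E) | (~S | S)) -> (S | (~B | E))) -> ((~E & B) & ((E & S) & (E & R))) = True
    ((R -> E) | (~S | S)) -> (S | (~B | E)) = False
      (R -> E) | (~S | S) = True
        R -> E = True
        ~S | S = True
          ~S = True
      S | (~B | E) = False
        ~B | E = False
          ~B = False
    (~E & B) & ((E & S) & (E & R)) = False
      ~E & B = True
        ~E = True
      (E & S) & (E & R) = False
        E & S = False
        E & R = False
The formula evaluates to True.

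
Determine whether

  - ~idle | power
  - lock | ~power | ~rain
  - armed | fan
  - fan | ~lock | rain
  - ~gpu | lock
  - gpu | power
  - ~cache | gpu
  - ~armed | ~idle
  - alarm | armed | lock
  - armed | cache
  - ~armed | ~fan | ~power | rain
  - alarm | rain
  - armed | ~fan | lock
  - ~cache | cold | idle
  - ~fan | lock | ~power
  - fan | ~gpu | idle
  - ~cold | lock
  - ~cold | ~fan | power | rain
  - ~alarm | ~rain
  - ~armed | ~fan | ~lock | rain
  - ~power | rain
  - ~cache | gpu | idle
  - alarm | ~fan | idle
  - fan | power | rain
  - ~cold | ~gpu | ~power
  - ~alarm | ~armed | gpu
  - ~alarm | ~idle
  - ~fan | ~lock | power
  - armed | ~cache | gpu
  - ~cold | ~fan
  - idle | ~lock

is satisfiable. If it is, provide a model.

Set armed = False.
  then (armed | fan) forces fan = True.
  then (armed | cache) forces cache = True.
  then (armed | ~fan | lock) forces lock = True.
  then (~fan | ~lock | power) forces power = True.
  then (armed | ~cache | gpu) forces gpu = True.
  then (~cold | ~fan) forces cold = False.
  then (idle | ~lock) forces idle = True.
  then (~power | rain) forces rain = True.
  then (~alarm | ~idle) forces alarm = False.
All clauses satisfied.

armed=F, alarm=F, cold=F, rain=T, gpu=T, idle=T, fan=T, cache=T, lock=T, power=T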